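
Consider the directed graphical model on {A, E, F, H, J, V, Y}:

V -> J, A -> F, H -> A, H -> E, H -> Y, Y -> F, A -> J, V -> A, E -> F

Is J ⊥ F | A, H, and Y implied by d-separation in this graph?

6 paths connect J and F; each must be blocked for d-separation to hold:
Path 1: J ← A → F
  A is a fork here and A is conditioned on, so the path is blocked at A.
Path 2: J ← A ← H → Y → F
  A is a chain here and A is conditioned on, so the path is blocked at A.
Path 3: J ← A ← H → E → F
  A is a chain here and A is conditioned on, so the path is blocked at A.
Path 4: J ← V → A → F
  A is a chain here and A is conditioned on, so the path is blocked at A.
Path 5: J ← V → A ← H → Y → F
  H is a fork here and H is conditioned on, so the path is blocked at H.
Path 6: J ← V → A ← H → E → F
  H is a fork here and H is conditioned on, so the path is blocked at H.
All paths are blocked; J ⊥ F | {A, H, Y} holds.

Yes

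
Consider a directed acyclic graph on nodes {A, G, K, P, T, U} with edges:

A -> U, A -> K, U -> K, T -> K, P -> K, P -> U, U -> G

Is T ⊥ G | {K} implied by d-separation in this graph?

Enumerating the 3 paths from T to G and testing each for blocking by {K}:
  1. T → K ← A → U → G — K:collider[open]; A:fork[open]; U:chain[open] ⇒ active
  2. T → K ← U → G — K:collider[open]; U:fork[open] ⇒ active
  3. T → K ← P → U → G — K:collider[open]; P:fork[open]; U:chain[open] ⇒ active
Since the path T → K ← A → U → G is active, T and G are not d-separated given {K}.

No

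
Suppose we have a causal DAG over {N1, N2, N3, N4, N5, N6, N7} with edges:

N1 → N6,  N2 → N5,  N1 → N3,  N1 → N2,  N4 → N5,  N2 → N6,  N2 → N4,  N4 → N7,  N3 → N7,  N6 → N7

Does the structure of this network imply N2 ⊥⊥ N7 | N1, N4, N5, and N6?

We examine all 6 paths between N2 and N7:
Path 1: N2 → N4 → N7
  N4 is a chain here and N4 is conditioned on, so the path is blocked at N4.
Path 2: N2 ← N1 → N3 → N7
  N1 is a fork here and N1 is conditioned on, so the path is blocked at N1.
Path 3: N2 ← N1 → N6 → N7
  N1 is a fork here and N1 is conditioned on, so the path is blocked at N1.
Path 4: N2 → N6 → N7
  N6 is a chain here and N6 is conditioned on, so the path is blocked at N6.
Path 5: N2 → N6 ← N1 → N3 → N7
  N1 is a fork here and N1 is conditioned on, so the path is blocked at N1.
Path 6: N2 → N5 ← N4 → N7
  N4 is a fork here and N4 is conditioned on, so the path is blocked at N4.
All paths are blocked; N2 ⊥ N7 | {N1, N4, N5, N6} holds.

Yes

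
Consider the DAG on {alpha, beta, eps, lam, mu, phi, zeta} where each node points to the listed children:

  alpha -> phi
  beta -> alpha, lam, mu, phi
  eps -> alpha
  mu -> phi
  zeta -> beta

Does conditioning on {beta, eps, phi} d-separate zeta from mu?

Yes

Enumerating the 3 paths from zeta to mu and testing each for blocking by {beta, eps, phi}:
Path 1: zeta → beta → alpha → phi ← mu
  beta is a chain here and beta is conditioned on, so the path is blocked at beta.
Path 2: zeta → beta → mu
  beta is a chain here and beta is conditioned on, so the path is blocked at beta.
Path 3: zeta → beta → phi ← mu
  beta is a chain here and beta is conditioned on, so the path is blocked at beta.
All paths are blocked; zeta ⊥ mu | {beta, eps, phi} holds.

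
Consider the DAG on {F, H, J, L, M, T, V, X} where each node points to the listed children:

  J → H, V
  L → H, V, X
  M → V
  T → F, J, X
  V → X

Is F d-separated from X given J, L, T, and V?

Yes

We examine all 5 paths between F and X:
Path 1: F ← T → X
  T is a fork here and T is conditioned on, so the path is blocked at T.
Path 2: F ← T → J → H ← L → X
  T is a fork here and T is conditioned on, so the path is blocked at T.
Path 3: F ← T → J → H ← L → V → X
  T is a fork here and T is conditioned on, so the path is blocked at T.
Path 4: F ← T → J → V → X
  T is a fork here and T is conditioned on, so the path is blocked at T.
Path 5: F ← T → J → V ← L → X
  T is a fork here and T is conditioned on, so the path is blocked at T.
Since every path is blocked, d-separation holds.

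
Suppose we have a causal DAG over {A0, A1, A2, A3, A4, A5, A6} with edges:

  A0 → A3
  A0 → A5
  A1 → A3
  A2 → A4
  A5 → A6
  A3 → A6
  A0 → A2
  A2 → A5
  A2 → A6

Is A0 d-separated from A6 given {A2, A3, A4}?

Enumerating the 5 paths from A0 to A6 and testing each for blocking by {A2, A3, A4}:
Path 1: A0 → A3 → A6
  A3 is a chain here and A3 is conditioned on, so the path is blocked at A3.
Path 2: A0 → A5 → A6
  A5 is a chain and A5 is not conditioned on — no node blocks this path, so it is active.
Path 3: A0 → A5 ← A2 → A6
  A5 is a collider here and neither A5 nor any of its descendants is conditioned on, so the collider stays closed — the path is blocked at A5.
Path 4: A0 → A2 → A6
  A2 is a chain here and A2 is conditioned on, so the path is blocked at A2.
Path 5: A0 → A2 → A5 → A6
  A2 is a chain here and A2 is conditioned on, so the path is blocked at A2.
Because an active path exists, A0 and A6 are not d-separated.

No — A0 and A6 are not d-separated given {A2, A3, A4}.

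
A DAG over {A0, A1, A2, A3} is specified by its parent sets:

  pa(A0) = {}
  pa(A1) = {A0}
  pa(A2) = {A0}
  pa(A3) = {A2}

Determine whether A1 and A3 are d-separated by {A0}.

Only one path connects A1 and A3:
  1. A1 ← A0 → A2 → A3 — A0:fork[blocks]; A2:chain[open] ⇒ blocked
Every path is blocked, so A1 and A3 are d-separated given {A0}.

Yes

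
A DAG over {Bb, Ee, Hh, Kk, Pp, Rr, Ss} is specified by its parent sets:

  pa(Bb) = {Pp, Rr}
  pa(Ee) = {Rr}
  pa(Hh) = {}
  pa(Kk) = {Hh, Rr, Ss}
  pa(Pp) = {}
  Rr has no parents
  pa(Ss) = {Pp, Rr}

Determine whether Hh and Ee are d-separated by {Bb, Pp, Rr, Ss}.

3 paths connect Hh and Ee; each must be blocked for d-separation to hold:
Path 1: Hh → Kk ← Rr → Ee
  Kk is a collider here and neither Kk nor any of its descendants is conditioned on, so the collider stays closed — the path is blocked at Kk.
Path 2: Hh → Kk ← Ss ← Pp → Bb ← Rr → Ee
  Kk is a collider here and neither Kk nor any of its descendants is conditioned on, so the collider stays closed — the path is blocked at Kk.
Path 3: Hh → Kk ← Ss ← Rr → Ee
  Kk is a collider here and neither Kk nor any of its descendants is conditioned on, so the collider stays closed — the path is blocked at Kk.
All paths are blocked; Hh ⊥ Ee | {Bb, Pp, Rr, Ss} holds.

Yes — Hh and Ee are d-separated given {Bb, Pp, Rr, Ss}.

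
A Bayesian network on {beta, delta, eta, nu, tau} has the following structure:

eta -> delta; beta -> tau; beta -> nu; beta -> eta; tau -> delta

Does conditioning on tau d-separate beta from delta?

We examine all 2 paths between beta and delta:
Path 1: beta → eta → delta
  eta is a chain and eta is not conditioned on — no node blocks this path, so it is active.
Path 2: beta → tau → delta
  tau is a chain here and tau is conditioned on, so the path is blocked at tau.
Because an active path exists, beta and delta are not d-separated.

No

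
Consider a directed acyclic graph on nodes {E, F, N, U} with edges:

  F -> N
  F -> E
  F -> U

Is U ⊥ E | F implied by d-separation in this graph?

Yes

There is one path between U and E:
Path 1: U ← F → E
  F is a fork here and F is conditioned on, so the path is blocked at F.
Every path is blocked, so U and E are d-separated given {F}.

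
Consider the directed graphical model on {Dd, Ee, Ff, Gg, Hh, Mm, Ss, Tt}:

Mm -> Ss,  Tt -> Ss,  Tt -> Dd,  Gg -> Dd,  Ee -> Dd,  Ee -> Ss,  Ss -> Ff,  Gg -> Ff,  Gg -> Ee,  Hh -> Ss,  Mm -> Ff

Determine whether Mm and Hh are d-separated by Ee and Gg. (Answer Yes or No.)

Yes — Mm and Hh are d-separated given {Ee, Gg}.

We examine all 6 paths between Mm and Hh:
  1. Mm → Ff ← Ss ← Hh — Ff:collider[blocks]; Ss:chain[open] ⇒ blocked
  2. Mm → Ff ← Gg → Ee → Ss ← Hh — Ff:collider[blocks]; Gg:fork[blocks]; Ee:chain[blocks]; Ss:collider[blocks] ⇒ blocked
  3. Mm → Ff ← Gg → Ee → Dd ← Tt → Ss ← Hh — Ff:collider[blocks]; Gg:fork[blocks]; Ee:chain[blocks]; Dd:collider[blocks]; Tt:fork[open]; Ss:collider[blocks] ⇒ blocked
  4. Mm → Ff ← Gg → Dd ← Ee → Ss ← Hh — Ff:collider[blocks]; Gg:fork[blocks]; Dd:collider[blocks]; Ee:fork[blocks]; Ss:collider[blocks] ⇒ blocked
  5. Mm → Ff ← Gg → Dd ← Tt → Ss ← Hh — Ff:collider[blocks]; Gg:fork[blocks]; Dd:collider[blocks]; Tt:fork[open]; Ss:collider[blocks] ⇒ blocked
  6. Mm → Ss ← Hh — Ss:collider[blocks] ⇒ blocked
Every path is blocked, so Mm and Hh are d-separated given {Ee, Gg}.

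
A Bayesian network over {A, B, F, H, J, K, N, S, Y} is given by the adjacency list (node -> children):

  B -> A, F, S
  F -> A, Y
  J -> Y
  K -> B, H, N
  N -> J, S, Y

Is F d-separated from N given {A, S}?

No — F and N are not d-separated given {A, S}.

Enumerating the 6 paths from F to N and testing each for blocking by {A, S}:
  1. F → A ← B ← K → N — A:collider[open]; B:chain[open]; K:fork[open] ⇒ active
  2. F → A ← B → S ← N — A:collider[open]; B:fork[open]; S:collider[open] ⇒ active
  3. F → Y ← J ← N — Y:collider[blocks]; J:chain[open] ⇒ blocked
  4. F → Y ← N — Y:collider[blocks] ⇒ blocked
  5. F ← B ← K → N — B:chain[open]; K:fork[open] ⇒ active
  6. F ← B → S ← N — B:fork[open]; S:collider[open] ⇒ active
Because an active path exists, F and N are not d-separated.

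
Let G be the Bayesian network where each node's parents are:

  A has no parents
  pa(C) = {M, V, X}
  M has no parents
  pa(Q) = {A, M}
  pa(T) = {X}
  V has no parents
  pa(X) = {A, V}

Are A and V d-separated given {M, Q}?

We examine all 4 paths between A and V:
Path 1: A → Q ← M → C ← V
  M is a fork here and M is conditioned on, so the path is blocked at M.
Path 2: A → Q ← M → C ← X ← V
  M is a fork here and M is conditioned on, so the path is blocked at M.
Path 3: A → X ← V
  X is a collider here and neither X nor any of its descendants is conditioned on, so the collider stays closed — the path is blocked at X.
Path 4: A → X → C ← V
  C is a collider here and neither C nor any of its descendants is conditioned on, so the collider stays closed — the path is blocked at C.
All paths are blocked; A ⊥ V | {M, Q} holds.

Yes — A and V are d-separated given {M, Q}.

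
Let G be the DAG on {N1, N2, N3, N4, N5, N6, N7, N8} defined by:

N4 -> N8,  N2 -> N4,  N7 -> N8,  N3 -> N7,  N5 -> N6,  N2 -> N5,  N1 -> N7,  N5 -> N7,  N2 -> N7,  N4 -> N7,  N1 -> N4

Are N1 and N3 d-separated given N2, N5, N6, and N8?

No — N1 and N3 are not d-separated given {N2, N5, N6, N8}.

There are 5 undirected paths between N1 and N3; checking each against the conditioning set {N2, N5, N6, N8}:
Path 1: N1 → N4 ← N2 → N7 ← N3
  N2 is a fork here and N2 is conditioned on, so the path is blocked at N2.
Path 2: N1 → N4 ← N2 → N5 → N7 ← N3
  N2 is a fork here and N2 is conditioned on, so the path is blocked at N2.
Path 3: N1 → N4 → N7 ← N3
  N4 is a chain and N4 is not conditioned on; N7 is a collider and its descendant N8 is conditioned on, which opens it — no node blocks this path, so it is active.
Path 4: N1 → N4 → N8 ← N7 ← N3
  N4 is a chain and N4 is not conditioned on; N8 is a collider and N8 is conditioned on, which opens it; N7 is a chain and N7 is not conditioned on — no node blocks this path, so it is active.
Path 5: N1 → N7 ← N3
  N7 is a collider and its descendant N8 is conditioned on, which opens it — no node blocks this path, so it is active.
Because an active path exists, N1 and N3 are not d-separated.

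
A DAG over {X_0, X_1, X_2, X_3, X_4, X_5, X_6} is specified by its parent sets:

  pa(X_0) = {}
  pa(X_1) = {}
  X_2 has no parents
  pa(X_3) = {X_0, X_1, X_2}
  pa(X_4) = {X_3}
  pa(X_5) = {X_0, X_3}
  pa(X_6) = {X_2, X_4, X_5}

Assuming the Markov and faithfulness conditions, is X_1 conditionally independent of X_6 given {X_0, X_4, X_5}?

We examine all 4 paths between X_1 and X_6:
Path 1: X_1 → X_3 ← X_0 → X_5 → X_6
  X_0 is a fork here and X_0 is conditioned on, so the path is blocked at X_0.
Path 2: X_1 → X_3 → X_5 → X_6
  X_5 is a chain here and X_5 is conditioned on, so the path is blocked at X_5.
Path 3: X_1 → X_3 ← X_2 → X_6
  X_3 is a collider and its descendant X_5 is conditioned on, which opens it; X_2 is a fork and X_2 is not conditioned on — no node blocks this path, so it is active.
Path 4: X_1 → X_3 → X_4 → X_6
  X_4 is a chain here and X_4 is conditioned on, so the path is blocked at X_4.
At least one path is unblocked, so d-separation fails.

No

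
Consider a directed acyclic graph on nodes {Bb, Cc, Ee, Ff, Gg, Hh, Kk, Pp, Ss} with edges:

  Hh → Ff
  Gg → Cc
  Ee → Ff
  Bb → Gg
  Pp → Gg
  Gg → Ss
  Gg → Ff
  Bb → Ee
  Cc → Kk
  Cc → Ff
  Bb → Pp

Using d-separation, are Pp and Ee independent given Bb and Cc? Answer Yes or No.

Yes

We examine all 6 paths between Pp and Ee:
  1. Pp → Gg ← Bb → Ee — Gg:collider[open]; Bb:fork[blocks] ⇒ blocked
  2. Pp → Gg → Ff ← Ee — Gg:chain[open]; Ff:collider[blocks] ⇒ blocked
  3. Pp → Gg → Cc → Ff ← Ee — Gg:chain[open]; Cc:chain[blocks]; Ff:collider[blocks] ⇒ blocked
  4. Pp ← Bb → Gg → Ff ← Ee — Bb:fork[blocks]; Gg:chain[open]; Ff:collider[blocks] ⇒ blocked
  5. Pp ← Bb → Gg → Cc → Ff ← Ee — Bb:fork[blocks]; Gg:chain[open]; Cc:chain[blocks]; Ff:collider[blocks] ⇒ blocked
  6. Pp ← Bb → Ee — Bb:fork[blocks] ⇒ blocked
Since every path is blocked, d-separation holds.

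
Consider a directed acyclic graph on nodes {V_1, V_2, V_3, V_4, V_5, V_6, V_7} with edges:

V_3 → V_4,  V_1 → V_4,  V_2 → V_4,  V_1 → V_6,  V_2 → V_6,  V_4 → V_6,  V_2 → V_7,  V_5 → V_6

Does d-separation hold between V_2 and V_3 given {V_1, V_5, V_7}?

There are 3 undirected paths between V_2 and V_3; checking each against the conditioning set {V_1, V_5, V_7}:
Path 1: V_2 → V_6 ← V_4 ← V_3
  V_6 is a collider here and neither V_6 nor any of its descendants is conditioned on, so the collider stays closed — the path is blocked at V_6.
Path 2: V_2 → V_6 ← V_1 → V_4 ← V_3
  V_6 is a collider here and neither V_6 nor any of its descendants is conditioned on, so the collider stays closed — the path is blocked at V_6.
Path 3: V_2 → V_4 ← V_3
  V_4 is a collider here and neither V_4 nor any of its descendants is conditioned on, so the collider stays closed — the path is blocked at V_4.
Every path is blocked, so V_2 and V_3 are d-separated given {V_1, V_5, V_7}.

Yes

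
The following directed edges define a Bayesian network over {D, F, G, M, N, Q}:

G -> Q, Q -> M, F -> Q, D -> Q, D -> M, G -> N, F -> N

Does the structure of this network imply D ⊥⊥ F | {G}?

Yes

Enumerating the 4 paths from D to F and testing each for blocking by {G}:
Path 1: D → M ← Q ← F
  M is a collider here and neither M nor any of its descendants is conditioned on, so the collider stays closed — the path is blocked at M.
Path 2: D → M ← Q ← G → N ← F
  M is a collider here and neither M nor any of its descendants is conditioned on, so the collider stays closed — the path is blocked at M.
Path 3: D → Q ← F
  Q is a collider here and neither Q nor any of its descendants is conditioned on, so the collider stays closed — the path is blocked at Q.
Path 4: D → Q ← G → N ← F
  Q is a collider here and neither Q nor any of its descendants is conditioned on, so the collider stays closed — the path is blocked at Q.
Every path is blocked, so D and F are d-separated given {G}.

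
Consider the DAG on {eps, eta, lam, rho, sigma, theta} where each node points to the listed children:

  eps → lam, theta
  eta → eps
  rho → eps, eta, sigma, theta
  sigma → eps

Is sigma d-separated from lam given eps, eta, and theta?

Enumerating the 4 paths from sigma to lam and testing each for blocking by {eps, eta, theta}:
Path 1: sigma ← rho → eta → eps → lam
  eta is a chain here and eta is conditioned on, so the path is blocked at eta.
Path 2: sigma ← rho → theta ← eps → lam
  eps is a fork here and eps is conditioned on, so the path is blocked at eps.
Path 3: sigma ← rho → eps → lam
  eps is a chain here and eps is conditioned on, so the path is blocked at eps.
Path 4: sigma → eps → lam
  eps is a chain here and eps is conditioned on, so the path is blocked at eps.
Every path is blocked, so sigma and lam are d-separated given {eps, eta, theta}.

Yes — sigma and lam are d-separated given {eps, eta, theta}.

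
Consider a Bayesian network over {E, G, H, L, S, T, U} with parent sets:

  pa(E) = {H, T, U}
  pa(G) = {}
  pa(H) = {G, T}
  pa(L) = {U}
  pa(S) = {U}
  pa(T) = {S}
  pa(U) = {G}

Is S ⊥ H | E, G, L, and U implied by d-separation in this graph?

No

Enumerating the 6 paths from S to H and testing each for blocking by {E, G, L, U}:
  1. S → T → E ← H — T:chain[open]; E:collider[open] ⇒ active
  2. S → T → E ← U ← G → H — T:chain[open]; E:collider[open]; U:chain[blocks]; G:fork[blocks] ⇒ blocked
  3. S → T → H — T:chain[open] ⇒ active
  4. S ← U → E ← H — U:fork[blocks]; E:collider[open] ⇒ blocked
  5. S ← U → E ← T → H — U:fork[blocks]; E:collider[open]; T:fork[open] ⇒ blocked
  6. S ← U ← G → H — U:chain[blocks]; G:fork[blocks] ⇒ blocked
Because an active path exists, S and H are not d-separated.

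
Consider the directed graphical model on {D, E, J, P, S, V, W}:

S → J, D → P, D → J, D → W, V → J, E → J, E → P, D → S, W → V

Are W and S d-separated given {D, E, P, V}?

6 paths connect W and S; each must be blocked for d-separation to hold:
Path 1: W ← D → S
  D is a fork here and D is conditioned on, so the path is blocked at D.
Path 2: W ← D → P ← E → J ← S
  D is a fork here and D is conditioned on, so the path is blocked at D.
Path 3: W ← D → J ← S
  D is a fork here and D is conditioned on, so the path is blocked at D.
Path 4: W → V → J ← D → S
  V is a chain here and V is conditioned on, so the path is blocked at V.
Path 5: W → V → J ← S
  V is a chain here and V is conditioned on, so the path is blocked at V.
Path 6: W → V → J ← E → P ← D → S
  V is a chain here and V is conditioned on, so the path is blocked at V.
Since every path is blocked, d-separation holds.

Yes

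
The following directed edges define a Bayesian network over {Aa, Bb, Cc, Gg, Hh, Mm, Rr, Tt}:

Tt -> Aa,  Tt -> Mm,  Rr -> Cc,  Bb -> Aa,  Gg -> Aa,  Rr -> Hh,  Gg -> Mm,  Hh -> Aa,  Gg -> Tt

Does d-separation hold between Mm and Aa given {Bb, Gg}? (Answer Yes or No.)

4 paths connect Mm and Aa; each must be blocked for d-separation to hold:
Path 1: Mm ← Tt → Aa
  Tt is a fork and Tt is not conditioned on — no node blocks this path, so it is active.
Path 2: Mm ← Tt ← Gg → Aa
  Gg is a fork here and Gg is conditioned on, so the path is blocked at Gg.
Path 3: Mm ← Gg → Tt → Aa
  Gg is a fork here and Gg is conditioned on, so the path is blocked at Gg.
Path 4: Mm ← Gg → Aa
  Gg is a fork here and Gg is conditioned on, so the path is blocked at Gg.
Because an active path exists, Mm and Aa are not d-separated.

No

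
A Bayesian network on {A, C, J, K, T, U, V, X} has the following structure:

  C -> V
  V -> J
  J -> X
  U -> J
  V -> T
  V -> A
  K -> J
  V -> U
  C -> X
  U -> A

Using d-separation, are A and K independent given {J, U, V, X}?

Yes

There are 6 undirected paths between A and K; checking each against the conditioning set {J, U, V, X}:
  1. A ← U ← V → J ← K — U:chain[blocks]; V:fork[blocks]; J:collider[open] ⇒ blocked
  2. A ← U ← V ← C → X ← J ← K — U:chain[blocks]; V:chain[blocks]; C:fork[open]; X:collider[open]; J:chain[blocks] ⇒ blocked
  3. A ← U → J ← K — U:fork[blocks]; J:collider[open] ⇒ blocked
  4. A ← V → U → J ← K — V:fork[blocks]; U:chain[blocks]; J:collider[open] ⇒ blocked
  5. A ← V → J ← K — V:fork[blocks]; J:collider[open] ⇒ blocked
  6. A ← V ← C → X ← J ← K — V:chain[blocks]; C:fork[open]; X:collider[open]; J:chain[blocks] ⇒ blocked
Since every path is blocked, d-separation holds.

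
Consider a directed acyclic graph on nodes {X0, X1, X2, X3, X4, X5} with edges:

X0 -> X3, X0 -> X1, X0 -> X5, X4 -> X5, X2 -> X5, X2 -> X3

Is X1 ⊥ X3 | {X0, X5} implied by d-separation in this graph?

Yes — X1 and X3 are d-separated given {X0, X5}.

We examine all 2 paths between X1 and X3:
Path 1: X1 ← X0 → X5 ← X2 → X3
  X0 is a fork here and X0 is conditioned on, so the path is blocked at X0.
Path 2: X1 ← X0 → X3
  X0 is a fork here and X0 is conditioned on, so the path is blocked at X0.
All paths are blocked; X1 ⊥ X3 | {X0, X5} holds.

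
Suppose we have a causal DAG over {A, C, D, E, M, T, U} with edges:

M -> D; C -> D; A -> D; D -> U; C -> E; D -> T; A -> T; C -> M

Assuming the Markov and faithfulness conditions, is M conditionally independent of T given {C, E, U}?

Enumerating the 4 paths from M to T and testing each for blocking by {C, E, U}:
Path 1: M → D ← A → T
  D is a collider and its descendant U is conditioned on, which opens it; A is a fork and A is not conditioned on — no node blocks this path, so it is active.
Path 2: M → D → T
  D is a chain and D is not conditioned on — no node blocks this path, so it is active.
Path 3: M ← C → D ← A → T
  C is a fork here and C is conditioned on, so the path is blocked at C.
Path 4: M ← C → D → T
  C is a fork here and C is conditioned on, so the path is blocked at C.
Since the path M → D ← A → T is active, M and T are not d-separated given {C, E, U}.

No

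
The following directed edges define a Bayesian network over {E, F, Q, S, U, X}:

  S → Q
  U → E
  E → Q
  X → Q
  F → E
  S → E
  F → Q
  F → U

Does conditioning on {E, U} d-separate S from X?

Enumerating the 4 paths from S to X and testing each for blocking by {E, U}:
Path 1: S → E → Q ← X
  E is a chain here and E is conditioned on, so the path is blocked at E.
Path 2: S → E ← F → Q ← X
  Q is a collider here and neither Q nor any of its descendants is conditioned on, so the collider stays closed — the path is blocked at Q.
Path 3: S → E ← U ← F → Q ← X
  U is a chain here and U is conditioned on, so the path is blocked at U.
Path 4: S → Q ← X
  Q is a collider here and neither Q nor any of its descendants is conditioned on, so the collider stays closed — the path is blocked at Q.
Since every path is blocked, d-separation holds.

Yes — S and X are d-separated given {E, U}.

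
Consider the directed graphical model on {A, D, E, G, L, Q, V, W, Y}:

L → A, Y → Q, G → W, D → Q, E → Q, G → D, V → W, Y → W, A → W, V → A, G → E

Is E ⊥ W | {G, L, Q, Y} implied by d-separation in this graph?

Yes

There are 4 undirected paths between E and W; checking each against the conditioning set {G, L, Q, Y}:
Path 1: E ← G → W
  G is a fork here and G is conditioned on, so the path is blocked at G.
Path 2: E ← G → D → Q ← Y → W
  G is a fork here and G is conditioned on, so the path is blocked at G.
Path 3: E → Q ← Y → W
  Y is a fork here and Y is conditioned on, so the path is blocked at Y.
Path 4: E → Q ← D ← G → W
  G is a fork here and G is conditioned on, so the path is blocked at G.
All paths are blocked; E ⊥ W | {G, L, Q, Y} holds.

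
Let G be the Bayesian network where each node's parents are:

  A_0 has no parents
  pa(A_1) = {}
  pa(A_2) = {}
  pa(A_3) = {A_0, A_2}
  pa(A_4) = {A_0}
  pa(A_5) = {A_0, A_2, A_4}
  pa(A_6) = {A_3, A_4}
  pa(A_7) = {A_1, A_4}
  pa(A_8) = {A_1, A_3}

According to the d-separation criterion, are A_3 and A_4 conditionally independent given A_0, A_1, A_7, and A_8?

Yes — A_3 and A_4 are d-separated given {A_0, A_1, A_7, A_8}.

6 paths connect A_3 and A_4; each must be blocked for d-separation to hold:
Path 1: A_3 ← A_2 → A_5 ← A_4
  A_5 is a collider here and neither A_5 nor any of its descendants is conditioned on, so the collider stays closed — the path is blocked at A_5.
Path 2: A_3 ← A_2 → A_5 ← A_0 → A_4
  A_5 is a collider here and neither A_5 nor any of its descendants is conditioned on, so the collider stays closed — the path is blocked at A_5.
Path 3: A_3 ← A_0 → A_4
  A_0 is a fork here and A_0 is conditioned on, so the path is blocked at A_0.
Path 4: A_3 ← A_0 → A_5 ← A_4
  A_0 is a fork here and A_0 is conditioned on, so the path is blocked at A_0.
Path 5: A_3 → A_6 ← A_4
  A_6 is a collider here and neither A_6 nor any of its descendants is conditioned on, so the collider stays closed — the path is blocked at A_6.
Path 6: A_3 → A_8 ← A_1 → A_7 ← A_4
  A_1 is a fork here and A_1 is conditioned on, so the path is blocked at A_1.
All paths are blocked; A_3 ⊥ A_4 | {A_0, A_1, A_7, A_8} holds.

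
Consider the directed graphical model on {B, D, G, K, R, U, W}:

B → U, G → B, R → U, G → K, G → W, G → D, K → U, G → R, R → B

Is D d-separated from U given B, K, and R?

Enumerating the 5 paths from D to U and testing each for blocking by {B, K, R}:
  1. D ← G → R → U — G:fork[open]; R:chain[blocks] ⇒ blocked
  2. D ← G → R → B → U — G:fork[open]; R:chain[blocks]; B:chain[blocks] ⇒ blocked
  3. D ← G → B ← R → U — G:fork[open]; B:collider[open]; R:fork[blocks] ⇒ blocked
  4. D ← G → B → U — G:fork[open]; B:chain[blocks] ⇒ blocked
  5. D ← G → K → U — G:fork[open]; K:chain[blocks] ⇒ blocked
All paths are blocked; D ⊥ U | {B, K, R} holds.

Yes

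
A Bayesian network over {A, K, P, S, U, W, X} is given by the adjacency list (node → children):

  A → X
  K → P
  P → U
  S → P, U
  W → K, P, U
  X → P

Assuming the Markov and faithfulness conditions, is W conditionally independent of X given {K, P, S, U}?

No

We examine all 4 paths between W and X:
Path 1: W → U ← S → P ← X
  S is a fork here and S is conditioned on, so the path is blocked at S.
Path 2: W → U ← P ← X
  P is a chain here and P is conditioned on, so the path is blocked at P.
Path 3: W → K → P ← X
  K is a chain here and K is conditioned on, so the path is blocked at K.
Path 4: W → P ← X
  P is a collider and P is conditioned on, which opens it — no node blocks this path, so it is active.
Because an active path exists, W and X are not d-separated.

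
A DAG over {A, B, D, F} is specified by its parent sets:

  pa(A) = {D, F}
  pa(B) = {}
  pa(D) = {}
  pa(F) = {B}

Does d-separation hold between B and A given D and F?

Yes

Only one path connects B and A:
Path 1: B → F → A
  F is a chain here and F is conditioned on, so the path is blocked at F.
Since every path is blocked, d-separation holds.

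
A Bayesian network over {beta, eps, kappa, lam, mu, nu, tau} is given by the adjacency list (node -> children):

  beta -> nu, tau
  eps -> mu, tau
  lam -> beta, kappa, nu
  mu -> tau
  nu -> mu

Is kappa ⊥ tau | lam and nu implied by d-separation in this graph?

Yes

We examine all 6 paths between kappa and tau:
Path 1: kappa ← lam → nu → mu → tau
  lam is a fork here and lam is conditioned on, so the path is blocked at lam.
Path 2: kappa ← lam → nu → mu ← eps → tau
  lam is a fork here and lam is conditioned on, so the path is blocked at lam.
Path 3: kappa ← lam → nu ← beta → tau
  lam is a fork here and lam is conditioned on, so the path is blocked at lam.
Path 4: kappa ← lam → beta → nu → mu → tau
  lam is a fork here and lam is conditioned on, so the path is blocked at lam.
Path 5: kappa ← lam → beta → nu → mu ← eps → tau
  lam is a fork here and lam is conditioned on, so the path is blocked at lam.
Path 6: kappa ← lam → beta → tau
  lam is a fork here and lam is conditioned on, so the path is blocked at lam.
All paths are blocked; kappa ⊥ tau | {lam, nu} holds.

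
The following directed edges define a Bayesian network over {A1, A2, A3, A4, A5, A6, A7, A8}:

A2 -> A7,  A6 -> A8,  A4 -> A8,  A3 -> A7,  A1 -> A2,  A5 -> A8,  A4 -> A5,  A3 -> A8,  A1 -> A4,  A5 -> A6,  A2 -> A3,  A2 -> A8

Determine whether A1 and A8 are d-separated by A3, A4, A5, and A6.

Enumerating the 6 paths from A1 to A8 and testing each for blocking by {A3, A4, A5, A6}:
Path 1: A1 → A4 → A8
  A4 is a chain here and A4 is conditioned on, so the path is blocked at A4.
Path 2: A1 → A4 → A5 → A6 → A8
  A4 is a chain here and A4 is conditioned on, so the path is blocked at A4.
Path 3: A1 → A4 → A5 → A8
  A4 is a chain here and A4 is conditioned on, so the path is blocked at A4.
Path 4: A1 → A2 → A7 ← A3 → A8
  A7 is a collider here and neither A7 nor any of its descendants is conditioned on, so the collider stays closed — the path is blocked at A7.
Path 5: A1 → A2 → A8
  A2 is a chain and A2 is not conditioned on — no node blocks this path, so it is active.
Path 6: A1 → A2 → A3 → A8
  A3 is a chain here and A3 is conditioned on, so the path is blocked at A3.
Since the path A1 → A2 → A8 is active, A1 and A8 are not d-separated given {A3, A4, A5, A6}.

No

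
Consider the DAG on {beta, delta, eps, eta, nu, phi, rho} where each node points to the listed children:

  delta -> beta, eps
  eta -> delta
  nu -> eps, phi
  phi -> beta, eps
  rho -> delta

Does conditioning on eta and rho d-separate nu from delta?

There are 4 undirected paths between nu and delta; checking each against the conditioning set {eta, rho}:
Path 1: nu → phi → beta ← delta
  beta is a collider here and neither beta nor any of its descendants is conditioned on, so the collider stays closed — the path is blocked at beta.
Path 2: nu → phi → eps ← delta
  eps is a collider here and neither eps nor any of its descendants is conditioned on, so the collider stays closed — the path is blocked at eps.
Path 3: nu → eps ← phi → beta ← delta
  eps is a collider here and neither eps nor any of its descendants is conditioned on, so the collider stays closed — the path is blocked at eps.
Path 4: nu → eps ← delta
  eps is a collider here and neither eps nor any of its descendants is conditioned on, so the collider stays closed — the path is blocked at eps.
Since every path is blocked, d-separation holds.

Yes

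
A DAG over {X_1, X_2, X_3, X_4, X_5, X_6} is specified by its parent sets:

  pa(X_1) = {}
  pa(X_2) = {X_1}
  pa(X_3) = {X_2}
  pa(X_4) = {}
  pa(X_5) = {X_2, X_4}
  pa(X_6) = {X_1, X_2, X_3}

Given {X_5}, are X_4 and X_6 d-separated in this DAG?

We examine all 3 paths between X_4 and X_6:
Path 1: X_4 → X_5 ← X_2 → X_3 → X_6
  X_5 is a collider and X_5 is conditioned on, which opens it; X_2 is a fork and X_2 is not conditioned on; X_3 is a chain and X_3 is not conditioned on — no node blocks this path, so it is active.
Path 2: X_4 → X_5 ← X_2 ← X_1 → X_6
  X_5 is a collider and X_5 is conditioned on, which opens it; X_2 is a chain and X_2 is not conditioned on; X_1 is a fork and X_1 is not conditioned on — no node blocks this path, so it is active.
Path 3: X_4 → X_5 ← X_2 → X_6
  X_5 is a collider and X_5 is conditioned on, which opens it; X_2 is a fork and X_2 is not conditioned on — no node blocks this path, so it is active.
At least one path is unblocked, so d-separation fails.

No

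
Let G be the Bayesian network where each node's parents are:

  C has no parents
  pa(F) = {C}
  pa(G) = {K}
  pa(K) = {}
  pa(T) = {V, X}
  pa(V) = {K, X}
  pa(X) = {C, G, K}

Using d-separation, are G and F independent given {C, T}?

We examine all 4 paths between G and F:
Path 1: G ← K → V → T ← X ← C → F
  C is a fork here and C is conditioned on, so the path is blocked at C.
Path 2: G ← K → V ← X ← C → F
  C is a fork here and C is conditioned on, so the path is blocked at C.
Path 3: G ← K → X ← C → F
  C is a fork here and C is conditioned on, so the path is blocked at C.
Path 4: G → X ← C → F
  C is a fork here and C is conditioned on, so the path is blocked at C.
All paths are blocked; G ⊥ F | {C, T} holds.

Yes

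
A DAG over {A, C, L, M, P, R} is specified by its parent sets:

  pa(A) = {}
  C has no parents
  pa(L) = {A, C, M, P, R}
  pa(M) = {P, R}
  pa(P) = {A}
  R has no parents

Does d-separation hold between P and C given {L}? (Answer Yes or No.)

No — P and C are not d-separated given {L}.

Enumerating the 4 paths from P to C and testing each for blocking by {L}:
Path 1: P → L ← C
  L is a collider and L is conditioned on, which opens it — no node blocks this path, so it is active.
Path 2: P → M → L ← C
  M is a chain and M is not conditioned on; L is a collider and L is conditioned on, which opens it — no node blocks this path, so it is active.
Path 3: P → M ← R → L ← C
  M is a collider and its descendant L is conditioned on, which opens it; R is a fork and R is not conditioned on; L is a collider and L is conditioned on, which opens it — no node blocks this path, so it is active.
Path 4: P ← A → L ← C
  A is a fork and A is not conditioned on; L is a collider and L is conditioned on, which opens it — no node blocks this path, so it is active.
Since the path P → L ← C is active, P and C are not d-separated given {L}.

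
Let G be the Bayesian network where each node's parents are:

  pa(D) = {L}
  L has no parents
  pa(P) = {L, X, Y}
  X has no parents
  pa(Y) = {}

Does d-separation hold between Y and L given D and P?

Only one path connects Y and L:
  1. Y → P ← L — P:collider[open] ⇒ active
Since the path Y → P ← L is active, Y and L are not d-separated given {D, P}.

No — Y and L are not d-separated given {D, P}.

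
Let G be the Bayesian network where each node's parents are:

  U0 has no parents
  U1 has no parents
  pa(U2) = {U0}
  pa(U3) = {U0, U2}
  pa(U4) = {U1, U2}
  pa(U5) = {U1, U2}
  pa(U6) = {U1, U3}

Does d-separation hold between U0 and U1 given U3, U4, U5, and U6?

No

6 paths connect U0 and U1; each must be blocked for d-separation to hold:
  1. U0 → U2 → U3 → U6 ← U1 — U2:chain[open]; U3:chain[blocks]; U6:collider[open] ⇒ blocked
  2. U0 → U2 → U4 ← U1 — U2:chain[open]; U4:collider[open] ⇒ active
  3. U0 → U2 → U5 ← U1 — U2:chain[open]; U5:collider[open] ⇒ active
  4. U0 → U3 → U6 ← U1 — U3:chain[blocks]; U6:collider[open] ⇒ blocked
  5. U0 → U3 ← U2 → U4 ← U1 — U3:collider[open]; U2:fork[open]; U4:collider[open] ⇒ active
  6. U0 → U3 ← U2 → U5 ← U1 — U3:collider[open]; U2:fork[open]; U5:collider[open] ⇒ active
At least one path is unblocked, so d-separation fails.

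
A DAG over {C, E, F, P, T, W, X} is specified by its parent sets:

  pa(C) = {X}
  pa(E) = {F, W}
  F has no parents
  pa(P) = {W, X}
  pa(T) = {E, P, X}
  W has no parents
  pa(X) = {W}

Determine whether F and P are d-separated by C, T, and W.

6 paths connect F and P; each must be blocked for d-separation to hold:
Path 1: F → E → T ← X → P
  E is a chain and E is not conditioned on; T is a collider and T is conditioned on, which opens it; X is a fork and X is not conditioned on — no node blocks this path, so it is active.
Path 2: F → E → T ← X ← W → P
  W is a fork here and W is conditioned on, so the path is blocked at W.
Path 3: F → E → T ← P
  E is a chain and E is not conditioned on; T is a collider and T is conditioned on, which opens it — no node blocks this path, so it is active.
Path 4: F → E ← W → X → T ← P
  W is a fork here and W is conditioned on, so the path is blocked at W.
Path 5: F → E ← W → X → P
  W is a fork here and W is conditioned on, so the path is blocked at W.
Path 6: F → E ← W → P
  W is a fork here and W is conditioned on, so the path is blocked at W.
Because an active path exists, F and P are not d-separated.

No — F and P are not d-separated given {C, T, W}.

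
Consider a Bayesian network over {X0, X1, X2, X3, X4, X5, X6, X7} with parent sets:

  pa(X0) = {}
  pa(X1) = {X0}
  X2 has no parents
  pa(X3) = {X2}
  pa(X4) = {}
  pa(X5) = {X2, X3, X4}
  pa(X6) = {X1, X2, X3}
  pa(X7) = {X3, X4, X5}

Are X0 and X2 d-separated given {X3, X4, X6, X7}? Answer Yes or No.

There are 5 undirected paths between X0 and X2; checking each against the conditioning set {X3, X4, X6, X7}:
Path 1: X0 → X1 → X6 ← X2
  X1 is a chain and X1 is not conditioned on; X6 is a collider and X6 is conditioned on, which opens it — no node blocks this path, so it is active.
Path 2: X0 → X1 → X6 ← X3 ← X2
  X3 is a chain here and X3 is conditioned on, so the path is blocked at X3.
Path 3: X0 → X1 → X6 ← X3 → X7 ← X4 → X5 ← X2
  X3 is a fork here and X3 is conditioned on, so the path is blocked at X3.
Path 4: X0 → X1 → X6 ← X3 → X7 ← X5 ← X2
  X3 is a fork here and X3 is conditioned on, so the path is blocked at X3.
Path 5: X0 → X1 → X6 ← X3 → X5 ← X2
  X3 is a fork here and X3 is conditioned on, so the path is blocked at X3.
Because an active path exists, X0 and X2 are not d-separated.

No — X0 and X2 are not d-separated given {X3, X4, X6, X7}.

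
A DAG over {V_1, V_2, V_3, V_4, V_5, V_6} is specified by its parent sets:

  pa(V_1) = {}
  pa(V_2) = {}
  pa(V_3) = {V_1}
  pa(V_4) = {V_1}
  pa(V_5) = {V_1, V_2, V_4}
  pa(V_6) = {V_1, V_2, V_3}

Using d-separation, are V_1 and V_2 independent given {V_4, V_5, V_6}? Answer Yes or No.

There are 4 undirected paths between V_1 and V_2; checking each against the conditioning set {V_4, V_5, V_6}:
Path 1: V_1 → V_6 ← V_2
  V_6 is a collider and V_6 is conditioned on, which opens it — no node blocks this path, so it is active.
Path 2: V_1 → V_4 → V_5 ← V_2
  V_4 is a chain here and V_4 is conditioned on, so the path is blocked at V_4.
Path 3: V_1 → V_5 ← V_2
  V_5 is a collider and V_5 is conditioned on, which opens it — no node blocks this path, so it is active.
Path 4: V_1 → V_3 → V_6 ← V_2
  V_3 is a chain and V_3 is not conditioned on; V_6 is a collider and V_6 is conditioned on, which opens it — no node blocks this path, so it is active.
Because an active path exists, V_1 and V_2 are not d-separated.

No — V_1 and V_2 are not d-separated given {V_4, V_5, V_6}.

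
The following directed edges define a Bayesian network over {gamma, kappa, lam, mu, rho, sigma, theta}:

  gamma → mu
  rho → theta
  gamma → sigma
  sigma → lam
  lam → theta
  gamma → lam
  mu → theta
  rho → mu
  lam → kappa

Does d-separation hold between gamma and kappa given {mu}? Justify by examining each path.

No — gamma and kappa are not d-separated given {mu}.

There are 4 undirected paths between gamma and kappa; checking each against the conditioning set {mu}:
Path 1: gamma → sigma → lam → kappa
  sigma is a chain and sigma is not conditioned on; lam is a chain and lam is not conditioned on — no node blocks this path, so it is active.
Path 2: gamma → lam → kappa
  lam is a chain and lam is not conditioned on — no node blocks this path, so it is active.
Path 3: gamma → mu → theta ← lam → kappa
  mu is a chain here and mu is conditioned on, so the path is blocked at mu.
Path 4: gamma → mu ← rho → theta ← lam → kappa
  theta is a collider here and neither theta nor any of its descendants is conditioned on, so the collider stays closed — the path is blocked at theta.
Because an active path exists, gamma and kappa are not d-separated.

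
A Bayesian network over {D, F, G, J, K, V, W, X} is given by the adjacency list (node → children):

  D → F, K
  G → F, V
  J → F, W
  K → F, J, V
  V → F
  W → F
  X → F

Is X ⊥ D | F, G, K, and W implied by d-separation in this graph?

Enumerating the 6 paths from X to D and testing each for blocking by {F, G, K, W}:
Path 1: X → F ← V ← K ← D
  K is a chain here and K is conditioned on, so the path is blocked at K.
Path 2: X → F ← W ← J ← K ← D
  W is a chain here and W is conditioned on, so the path is blocked at W.
Path 3: X → F ← D
  F is a collider and F is conditioned on, which opens it — no node blocks this path, so it is active.
Path 4: X → F ← J ← K ← D
  K is a chain here and K is conditioned on, so the path is blocked at K.
Path 5: X → F ← G → V ← K ← D
  G is a fork here and G is conditioned on, so the path is blocked at G.
Path 6: X → F ← K ← D
  K is a chain here and K is conditioned on, so the path is blocked at K.
Because an active path exists, X and D are not d-separated.

No — X and D are not d-separated given {F, G, K, W}.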